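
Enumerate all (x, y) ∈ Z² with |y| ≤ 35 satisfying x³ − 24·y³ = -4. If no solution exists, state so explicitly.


The equation is x³ - 24y³ = -4. For fixed y, x³ = 24·y³ − 4, so a solution requires the RHS to be a perfect cube.
Strategy: iterate y from -35 to 35, compute RHS = 24·y³ − 4, and check whether it is a (positive or negative) perfect cube.
Check small values of y:
  y = 0: RHS = -4 is not a perfect cube.
  y = 1: RHS = 20 is not a perfect cube.
  y = -1: RHS = -28 is not a perfect cube.
  y = 2: RHS = 188 is not a perfect cube.
  y = -2: RHS = -196 is not a perfect cube.
  y = 3: RHS = 644 is not a perfect cube.
  y = -3: RHS = -652 is not a perfect cube.
Continuing the search up to |y| = 35 finds no solutions either.
No (x, y) in the scanned range satisfies the equation.

No integer solutions with |y| ≤ 35.


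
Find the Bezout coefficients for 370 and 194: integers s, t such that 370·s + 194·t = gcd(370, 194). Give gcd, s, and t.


Euclidean algorithm on (370, 194) — divide until remainder is 0:
  370 = 1 · 194 + 176
  194 = 1 · 176 + 18
  176 = 9 · 18 + 14
  18 = 1 · 14 + 4
  14 = 3 · 4 + 2
  4 = 2 · 2 + 0
gcd(370, 194) = 2.
Track Bezout coefficients alongside the remainders: start with r₀ = 370 = a·1 + b·0 (s = 1, t = 0) and r₁ = 194 = a·0 + b·1 (s = 0, t = 1); each new remainder r_{k+1} = r_{k-1} − q_k·r_k inherits s_{k+1} = s_{k-1} − q_k·s_k, t_{k+1} = t_{k-1} − q_k·t_k, so r_k = a·s_k + b·t_k at every step:
  q = 1: r = 176, s = 1 − 1·0 = 1, t = 0 − 1·1 = -1  (check: 370·1 + 194·(-1) = 176)
  q = 1: r = 18, s = 0 − 1·1 = -1, t = 1 − 1·(-1) = 2  (check: 370·(-1) + 194·2 = 18)
  q = 9: r = 14, s = 1 − 9·(-1) = 10, t = -1 − 9·2 = -19  (check: 370·10 + 194·(-19) = 14)
  q = 1: r = 4, s = -1 − 1·10 = -11, t = 2 − 1·(-19) = 21  (check: 370·(-11) + 194·21 = 4)
  q = 3: r = 2, s = 10 − 3·(-11) = 43, t = -19 − 3·21 = -82  (check: 370·43 + 194·(-82) = 2)
The row with r = 2 (the gcd) gives the Bezout coefficients s = 43, t = -82.
Result: 370 · (43) + 194 · (-82) = 2.

gcd(370, 194) = 2; s = 43, t = -82 (check: 370·43 + 194·(-82) = 2).


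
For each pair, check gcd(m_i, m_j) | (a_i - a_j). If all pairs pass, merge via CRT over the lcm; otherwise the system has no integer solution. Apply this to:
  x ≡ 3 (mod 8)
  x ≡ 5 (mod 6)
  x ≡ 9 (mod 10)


Moduli 8, 6, 10 are not pairwise coprime, so CRT works modulo lcm(m_i) when all pairwise compatibility conditions hold.
Pairwise compatibility: gcd(m_i, m_j) must divide a_i - a_j for every pair.
Merge one congruence at a time:
  Start: x ≡ 3 (mod 8).
  Combine with x ≡ 5 (mod 6): gcd(8, 6) = 2; 5 - 3 = 2, which IS divisible by 2, so compatible.
    Write x = 3 + 8·t and substitute into x ≡ 5 (mod 6): 8·t ≡ 5 − 3 = 2 (mod 6).
    Divide the congruence (and modulus) by g = 2: 4·t ≡ 1 (mod 3).
    Reduce coefficients mod 3: 1·t ≡ 1 (mod 3).
    So t ≡ 1 (mod 3).
    Then x = 3 + 8·1 = 11, valid modulo lcm(8, 6) = 24: x ≡ 11 (mod 24).
  Combine with x ≡ 9 (mod 10): gcd(24, 10) = 2; 9 - 11 = -2, which IS divisible by 2, so compatible.
    Write x = 11 + 24·t and substitute into x ≡ 9 (mod 10): 24·t ≡ 9 − 11 = -2 (mod 10).
    Divide the congruence (and modulus) by g = 2: 12·t ≡ -1 (mod 5).
    Reduce coefficients mod 5: 2·t ≡ 4 (mod 5).
    The inverse of 2 mod 5 is 3 (since 2·3 = 6 = 1·5 + 1), so t ≡ 3·4 = 12 ≡ 2 (mod 5).
    Then x = 11 + 24·2 = 59, valid modulo lcm(24, 10) = 120: x ≡ 59 (mod 120).
Verify: 59 mod 8 = 3, 59 mod 6 = 5, 59 mod 10 = 9.

x ≡ 59 (mod 120).


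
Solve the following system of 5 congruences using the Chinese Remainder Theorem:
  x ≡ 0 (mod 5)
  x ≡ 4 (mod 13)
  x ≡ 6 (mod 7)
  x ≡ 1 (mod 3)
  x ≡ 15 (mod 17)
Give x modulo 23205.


Product of moduli M = 5 · 13 · 7 · 3 · 17 = 23205.
Merge one congruence at a time:
  Start: x ≡ 0 (mod 5).
  Combine with x ≡ 4 (mod 13); new modulus lcm = 65.
    Write x = 0 + 5·t and substitute into x ≡ 4 (mod 13): 5·t ≡ 4 − 0 = 4 (mod 13).
    The inverse of 5 mod 13 is 8 (since 5·8 = 40 = 3·13 + 1), so t ≡ 8·4 = 32 ≡ 6 (mod 13).
    Then x = 0 + 5·6 = 30, valid modulo lcm(5, 13) = 65: x ≡ 30 (mod 65).
  Combine with x ≡ 6 (mod 7); new modulus lcm = 455.
    Write x = 30 + 65·t and substitute into x ≡ 6 (mod 7): 65·t ≡ 6 − 30 = -24 (mod 7).
    Reduce coefficients mod 7: 2·t ≡ 4 (mod 7).
    The inverse of 2 mod 7 is 4 (since 2·4 = 8 = 1·7 + 1), so t ≡ 4·4 = 16 ≡ 2 (mod 7).
    Then x = 30 + 65·2 = 160, valid modulo lcm(65, 7) = 455: x ≡ 160 (mod 455).
  Combine with x ≡ 1 (mod 3); new modulus lcm = 1365.
    Write x = 160 + 455·t and substitute into x ≡ 1 (mod 3): 455·t ≡ 1 − 160 = -159 (mod 3).
    Reduce coefficients mod 3: 2·t ≡ 0 (mod 3).
    The inverse of 2 mod 3 is 2 (since 2·2 = 4 = 1·3 + 1), so t ≡ 2·0 = 0 ≡ 0 (mod 3).
    Then x = 160 + 455·0 = 160, valid modulo lcm(455, 3) = 1365: x ≡ 160 (mod 1365).
  Combine with x ≡ 15 (mod 17); new modulus lcm = 23205.
    Write x = 160 + 1365·t and substitute into x ≡ 15 (mod 17): 1365·t ≡ 15 − 160 = -145 (mod 17).
    Reduce coefficients mod 17: 5·t ≡ 8 (mod 17).
    The inverse of 5 mod 17 is 7 (since 5·7 = 35 = 2·17 + 1), so t ≡ 7·8 = 56 ≡ 5 (mod 17).
    Then x = 160 + 1365·5 = 6985, valid modulo lcm(1365, 17) = 23205: x ≡ 6985 (mod 23205).
Verify against each original: 6985 mod 5 = 0, 6985 mod 13 = 4, 6985 mod 7 = 6, 6985 mod 3 = 1, 6985 mod 17 = 15.

x ≡ 6985 (mod 23205).


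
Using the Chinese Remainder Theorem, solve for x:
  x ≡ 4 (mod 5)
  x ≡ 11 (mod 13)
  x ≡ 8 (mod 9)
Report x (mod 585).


Moduli 5, 13, 9 are pairwise coprime; by CRT there is a unique solution modulo M = 5 · 13 · 9 = 585.
Solve pairwise, accumulating the modulus:
  Start with x ≡ 4 (mod 5).
  Combine with x ≡ 11 (mod 13): since gcd(5, 13) = 1, we get a unique residue mod 65.
    Write x = 4 + 5·t and substitute into x ≡ 11 (mod 13): 5·t ≡ 11 − 4 = 7 (mod 13).
    The inverse of 5 mod 13 is 8 (since 5·8 = 40 = 3·13 + 1), so t ≡ 8·7 = 56 ≡ 4 (mod 13).
    Then x = 4 + 5·4 = 24, valid modulo lcm(5, 13) = 65: x ≡ 24 (mod 65).
  Combine with x ≡ 8 (mod 9): since gcd(65, 9) = 1, we get a unique residue mod 585.
    Write x = 24 + 65·t and substitute into x ≡ 8 (mod 9): 65·t ≡ 8 − 24 = -16 (mod 9).
    Reduce coefficients mod 9: 2·t ≡ 2 (mod 9).
    The inverse of 2 mod 9 is 5 (since 2·5 = 10 = 1·9 + 1), so t ≡ 5·2 = 10 ≡ 1 (mod 9).
    Then x = 24 + 65·1 = 89, valid modulo lcm(65, 9) = 585: x ≡ 89 (mod 585).
Verify: 89 mod 5 = 4 ✓, 89 mod 13 = 11 ✓, 89 mod 9 = 8 ✓.

x ≡ 89 (mod 585).


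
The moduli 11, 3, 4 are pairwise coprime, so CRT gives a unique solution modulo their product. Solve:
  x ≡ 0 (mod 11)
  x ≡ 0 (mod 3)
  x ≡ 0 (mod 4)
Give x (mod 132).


Moduli 11, 3, 4 are pairwise coprime; by CRT there is a unique solution modulo M = 11 · 3 · 4 = 132.
Solve pairwise, accumulating the modulus:
  Start with x ≡ 0 (mod 11).
  Combine with x ≡ 0 (mod 3): since gcd(11, 3) = 1, we get a unique residue mod 33.
    Write x = 0 + 11·t and substitute into x ≡ 0 (mod 3): 11·t ≡ 0 − 0 = 0 (mod 3).
    Reduce coefficients mod 3: 2·t ≡ 0 (mod 3).
    The inverse of 2 mod 3 is 2 (since 2·2 = 4 = 1·3 + 1), so t ≡ 2·0 = 0 ≡ 0 (mod 3).
    Then x = 0 + 11·0 = 0, valid modulo lcm(11, 3) = 33: x ≡ 0 (mod 33).
  Combine with x ≡ 0 (mod 4): since gcd(33, 4) = 1, we get a unique residue mod 132.
    Write x = 0 + 33·t and substitute into x ≡ 0 (mod 4): 33·t ≡ 0 − 0 = 0 (mod 4).
    Reduce coefficients mod 4: 1·t ≡ 0 (mod 4).
    So t ≡ 0 (mod 4).
    Then x = 0 + 33·0 = 0, valid modulo lcm(33, 4) = 132: x ≡ 0 (mod 132).
Verify: 0 mod 11 = 0 ✓, 0 mod 3 = 0 ✓, 0 mod 4 = 0 ✓.

x ≡ 0 (mod 132).


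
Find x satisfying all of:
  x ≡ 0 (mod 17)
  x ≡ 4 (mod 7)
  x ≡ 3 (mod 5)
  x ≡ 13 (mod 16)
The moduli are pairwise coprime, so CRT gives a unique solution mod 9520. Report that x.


Product of moduli M = 17 · 7 · 5 · 16 = 9520.
Merge one congruence at a time:
  Start: x ≡ 0 (mod 17).
  Combine with x ≡ 4 (mod 7); new modulus lcm = 119.
    Write x = 0 + 17·t and substitute into x ≡ 4 (mod 7): 17·t ≡ 4 − 0 = 4 (mod 7).
    Reduce coefficients mod 7: 3·t ≡ 4 (mod 7).
    The inverse of 3 mod 7 is 5 (since 3·5 = 15 = 2·7 + 1), so t ≡ 5·4 = 20 ≡ 6 (mod 7).
    Then x = 0 + 17·6 = 102, valid modulo lcm(17, 7) = 119: x ≡ 102 (mod 119).
  Combine with x ≡ 3 (mod 5); new modulus lcm = 595.
    Write x = 102 + 119·t and substitute into x ≡ 3 (mod 5): 119·t ≡ 3 − 102 = -99 (mod 5).
    Reduce coefficients mod 5: 4·t ≡ 1 (mod 5).
    The inverse of 4 mod 5 is 4 (since 4·4 = 16 = 3·5 + 1), so t ≡ 4·1 = 4 ≡ 4 (mod 5).
    Then x = 102 + 119·4 = 578, valid modulo lcm(119, 5) = 595: x ≡ 578 (mod 595).
  Combine with x ≡ 13 (mod 16); new modulus lcm = 9520.
    Write x = 578 + 595·t and substitute into x ≡ 13 (mod 16): 595·t ≡ 13 − 578 = -565 (mod 16).
    Reduce coefficients mod 16: 3·t ≡ 11 (mod 16).
    The inverse of 3 mod 16 is 11 (since 3·11 = 33 = 2·16 + 1), so t ≡ 11·11 = 121 ≡ 9 (mod 16).
    Then x = 578 + 595·9 = 5933, valid modulo lcm(595, 16) = 9520: x ≡ 5933 (mod 9520).
Verify against each original: 5933 mod 17 = 0, 5933 mod 7 = 4, 5933 mod 5 = 3, 5933 mod 16 = 13.

x ≡ 5933 (mod 9520).


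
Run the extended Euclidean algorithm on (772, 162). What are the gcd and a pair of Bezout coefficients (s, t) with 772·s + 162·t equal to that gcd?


Euclidean algorithm on (772, 162) — divide until remainder is 0:
  772 = 4 · 162 + 124
  162 = 1 · 124 + 38
  124 = 3 · 38 + 10
  38 = 3 · 10 + 8
  10 = 1 · 8 + 2
  8 = 4 · 2 + 0
gcd(772, 162) = 2.
Track Bezout coefficients alongside the remainders: start with r₀ = 772 = a·1 + b·0 (s = 1, t = 0) and r₁ = 162 = a·0 + b·1 (s = 0, t = 1); each new remainder r_{k+1} = r_{k-1} − q_k·r_k inherits s_{k+1} = s_{k-1} − q_k·s_k, t_{k+1} = t_{k-1} − q_k·t_k, so r_k = a·s_k + b·t_k at every step:
  q = 4: r = 124, s = 1 − 4·0 = 1, t = 0 − 4·1 = -4  (check: 772·1 + 162·(-4) = 124)
  q = 1: r = 38, s = 0 − 1·1 = -1, t = 1 − 1·(-4) = 5  (check: 772·(-1) + 162·5 = 38)
  q = 3: r = 10, s = 1 − 3·(-1) = 4, t = -4 − 3·5 = -19  (check: 772·4 + 162·(-19) = 10)
  q = 3: r = 8, s = -1 − 3·4 = -13, t = 5 − 3·(-19) = 62  (check: 772·(-13) + 162·62 = 8)
  q = 1: r = 2, s = 4 − 1·(-13) = 17, t = -19 − 1·62 = -81  (check: 772·17 + 162·(-81) = 2)
The row with r = 2 (the gcd) gives the Bezout coefficients s = 17, t = -81.
Result: 772 · (17) + 162 · (-81) = 2.

gcd(772, 162) = 2; s = 17, t = -81 (check: 772·17 + 162·(-81) = 2).


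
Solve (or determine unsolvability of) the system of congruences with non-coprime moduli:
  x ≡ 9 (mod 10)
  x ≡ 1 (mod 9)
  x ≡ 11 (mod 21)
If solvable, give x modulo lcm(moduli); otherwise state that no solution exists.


Moduli 10, 9, 21 are not pairwise coprime, so CRT works modulo lcm(m_i) when all pairwise compatibility conditions hold.
Pairwise compatibility: gcd(m_i, m_j) must divide a_i - a_j for every pair.
Merge one congruence at a time:
  Start: x ≡ 9 (mod 10).
  Combine with x ≡ 1 (mod 9): gcd(10, 9) = 1; 1 - 9 = -8, which IS divisible by 1, so compatible.
    Write x = 9 + 10·t and substitute into x ≡ 1 (mod 9): 10·t ≡ 1 − 9 = -8 (mod 9).
    Reduce coefficients mod 9: 1·t ≡ 1 (mod 9).
    So t ≡ 1 (mod 9).
    Then x = 9 + 10·1 = 19, valid modulo lcm(10, 9) = 90: x ≡ 19 (mod 90).
  Combine with x ≡ 11 (mod 21): gcd(90, 21) = 3, and 11 - 19 = -8 is NOT divisible by 3.
    ⇒ system is inconsistent (no integer solution).

No solution (the system is inconsistent).


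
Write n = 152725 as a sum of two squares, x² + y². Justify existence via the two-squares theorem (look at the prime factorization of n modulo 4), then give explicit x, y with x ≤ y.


Step 1: Factor n = 152725 = 5^2 · 41 · 149.
Step 2: Check the mod-4 condition on each prime factor: 5 ≡ 1 (mod 4), exponent 2; 41 ≡ 1 (mod 4), exponent 1; 149 ≡ 1 (mod 4), exponent 1.
All primes ≡ 3 (mod 4) appear to even exponent (or don't appear), so by the two-squares theorem n IS expressible as a sum of two squares.
Step 3: Build a representation. Group n = k² · m with k = 5 and m = 41 · 149 = 6109 (a product of primes ≡ 1 (mod 4)); a representation of m scales to one of n via (k·x)² + (k·y)² = k²(x² + y²). Each prime p ≡ 1 (mod 4) is itself a sum of two squares; find a² by testing p − a² for a perfect square:
  41: 41 − 1² = 40, 41 − 2² = 37, 41 − 3² = 32, 41 − 4² = 25 = 5² ⇒ 41 = 4² + 5².
  149: 149 − 1² = 148, 149 − 2² = 145, 149 − 3² = 140, 149 − 4² = 133, 149 − 5² = 124, 149 − 6² = 113, 149 − 7² = 100 = 10² ⇒ 149 = 7² + 10².
  Combine using the Brahmagupta–Fibonacci identity (a² + b²)(c² + d²) = (ac − bd)² + (ad + bc)² = (ac + bd)² + (ad − bc)²:
  41 · 149 = 6109: from (4² + 5²)(7² + 10²), take (4·7 − 5·10, 4·10 + 5·7) = (28 − 50, 40 + 35) = (-22, 75); dropping signs (only squares matter) gives (22, 75); check 22² + 75² = 484 + 5625 = 6109 ✓.
  Scale by k = 5: (5·22, 5·75) = (110, 375).
Step 4: Order so x ≤ y and verify: 110² + 375² = 12100 + 140625 = 152725 = n. ✓

n = 152725 = 110² + 375² (one valid representation with x ≤ y).


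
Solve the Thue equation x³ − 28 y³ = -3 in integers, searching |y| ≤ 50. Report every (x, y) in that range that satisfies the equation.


The equation is x³ - 28y³ = -3. For fixed y, x³ = 28·y³ − 3, so a solution requires the RHS to be a perfect cube.
Strategy: iterate y from -50 to 50, compute RHS = 28·y³ − 3, and check whether it is a (positive or negative) perfect cube.
Check small values of y:
  y = 0: RHS = -3 is not a perfect cube.
  y = 1: RHS = 25 is not a perfect cube.
  y = -1: RHS = -31 is not a perfect cube.
  y = 2: RHS = 221 is not a perfect cube.
  y = -2: RHS = -227 is not a perfect cube.
  y = 3: RHS = 753 is not a perfect cube.
  y = -3: RHS = -759 is not a perfect cube.
Continuing the search up to |y| = 50 finds no solutions either.
No (x, y) in the scanned range satisfies the equation.

No integer solutions with |y| ≤ 50.


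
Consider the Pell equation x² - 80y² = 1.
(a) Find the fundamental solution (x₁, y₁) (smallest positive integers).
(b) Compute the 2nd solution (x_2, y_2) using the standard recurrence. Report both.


Step 1: Find the fundamental solution (x₁, y₁) of x² - 80y² = 1.
  Expand √80 as a continued fraction. a₀ = ⌊√80⌋ = 8; iterate m_{k+1} = d_k·a_k − m_k, d_{k+1} = (80 − m_{k+1}²)/d_k, a_{k+1} = ⌊(a₀ + m_{k+1})/d_{k+1}⌋ (starting m₀ = 0, d₀ = 1), with convergents p_k = a_k·p_{k-1} + p_{k-2}, q_k = a_k·q_{k-1} + q_{k-2} (p₋₁ = 1, q₋₁ = 0):
  k = 0: a₀ = 8; p₀/q₀ = 8/1; p₀² − 80·q₀² = 64 − 80 = -16.
  k = 1: m = 8, d = 16, a = ⌊(8 + 8)/16⌋ = 1; p/q = (1·8 + 1)/(1·1 + 0) = 9/1; p² − 80·q² = 81 − 80 = 1.
  The first convergent with p² − 80·q² = 1 gives the fundamental solution (x₁, y₁) = (9, 1).
Step 2: Apply the recurrence (x_{n+1}, y_{n+1}) = (x₁x_n + 80y₁y_n, x₁y_n + y₁x_n) repeatedly.
  From (x_1, y_1) = (9, 1): x_2 = 9·9 + 80·1·1 = 161; y_2 = 9·1 + 1·9 = 18.
Step 3: Verify x_2² - 80·y_2² = 25921 - 25920 = 1 (should be 1). ✓

(x_1, y_1) = (9, 1); (x_2, y_2) = (161, 18).


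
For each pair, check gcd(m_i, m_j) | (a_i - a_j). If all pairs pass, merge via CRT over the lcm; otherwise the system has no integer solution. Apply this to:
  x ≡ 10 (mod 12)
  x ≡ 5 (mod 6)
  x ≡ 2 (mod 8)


Moduli 12, 6, 8 are not pairwise coprime, so CRT works modulo lcm(m_i) when all pairwise compatibility conditions hold.
Pairwise compatibility: gcd(m_i, m_j) must divide a_i - a_j for every pair.
Merge one congruence at a time:
  Start: x ≡ 10 (mod 12).
  Combine with x ≡ 5 (mod 6): gcd(12, 6) = 6, and 5 - 10 = -5 is NOT divisible by 6.
    ⇒ system is inconsistent (no integer solution).

No solution (the system is inconsistent).


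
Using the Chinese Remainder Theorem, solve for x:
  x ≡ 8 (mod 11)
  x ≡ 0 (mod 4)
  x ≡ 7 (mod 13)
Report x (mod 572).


Moduli 11, 4, 13 are pairwise coprime; by CRT there is a unique solution modulo M = 11 · 4 · 13 = 572.
Solve pairwise, accumulating the modulus:
  Start with x ≡ 8 (mod 11).
  Combine with x ≡ 0 (mod 4): since gcd(11, 4) = 1, we get a unique residue mod 44.
    Write x = 8 + 11·t and substitute into x ≡ 0 (mod 4): 11·t ≡ 0 − 8 = -8 (mod 4).
    Reduce coefficients mod 4: 3·t ≡ 0 (mod 4).
    The inverse of 3 mod 4 is 3 (since 3·3 = 9 = 2·4 + 1), so t ≡ 3·0 = 0 ≡ 0 (mod 4).
    Then x = 8 + 11·0 = 8, valid modulo lcm(11, 4) = 44: x ≡ 8 (mod 44).
  Combine with x ≡ 7 (mod 13): since gcd(44, 13) = 1, we get a unique residue mod 572.
    Write x = 8 + 44·t and substitute into x ≡ 7 (mod 13): 44·t ≡ 7 − 8 = -1 (mod 13).
    Reduce coefficients mod 13: 5·t ≡ 12 (mod 13).
    The inverse of 5 mod 13 is 8 (since 5·8 = 40 = 3·13 + 1), so t ≡ 8·12 = 96 ≡ 5 (mod 13).
    Then x = 8 + 44·5 = 228, valid modulo lcm(44, 13) = 572: x ≡ 228 (mod 572).
Verify: 228 mod 11 = 8 ✓, 228 mod 4 = 0 ✓, 228 mod 13 = 7 ✓.

x ≡ 228 (mod 572).


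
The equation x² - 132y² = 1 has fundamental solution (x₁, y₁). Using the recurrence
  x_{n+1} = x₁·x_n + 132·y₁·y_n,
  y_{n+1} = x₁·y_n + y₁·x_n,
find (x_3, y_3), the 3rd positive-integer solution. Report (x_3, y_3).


Step 1: Find the fundamental solution (x₁, y₁) of x² - 132y² = 1.
  Expand √132 as a continued fraction. a₀ = ⌊√132⌋ = 11; iterate m_{k+1} = d_k·a_k − m_k, d_{k+1} = (132 − m_{k+1}²)/d_k, a_{k+1} = ⌊(a₀ + m_{k+1})/d_{k+1}⌋ (starting m₀ = 0, d₀ = 1), with convergents p_k = a_k·p_{k-1} + p_{k-2}, q_k = a_k·q_{k-1} + q_{k-2} (p₋₁ = 1, q₋₁ = 0):
  k = 0: a₀ = 11; p₀/q₀ = 11/1; p₀² − 132·q₀² = 121 − 132 = -11.
  k = 1: m = 11, d = 11, a = ⌊(11 + 11)/11⌋ = 2; p/q = (2·11 + 1)/(2·1 + 0) = 23/2; p² − 132·q² = 529 − 528 = 1.
  The first convergent with p² − 132·q² = 1 gives the fundamental solution (x₁, y₁) = (23, 2).
Step 2: Apply the recurrence (x_{n+1}, y_{n+1}) = (x₁x_n + 132y₁y_n, x₁y_n + y₁x_n) repeatedly.
  From (x_1, y_1) = (23, 2): x_2 = 23·23 + 132·2·2 = 1057; y_2 = 23·2 + 2·23 = 92.
  From (x_2, y_2) = (1057, 92): x_3 = 23·1057 + 132·2·92 = 48599; y_3 = 23·92 + 2·1057 = 4230.
Step 3: Verify x_3² - 132·y_3² = 2361862801 - 2361862800 = 1 (should be 1). ✓

(x_1, y_1) = (23, 2); (x_3, y_3) = (48599, 4230).


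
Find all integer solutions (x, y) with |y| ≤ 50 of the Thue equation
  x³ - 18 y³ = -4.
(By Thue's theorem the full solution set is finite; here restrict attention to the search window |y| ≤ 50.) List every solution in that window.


The equation is x³ - 18y³ = -4. For fixed y, x³ = 18·y³ − 4, so a solution requires the RHS to be a perfect cube.
Strategy: iterate y from -50 to 50, compute RHS = 18·y³ − 4, and check whether it is a (positive or negative) perfect cube.
Check small values of y:
  y = 0: RHS = -4 is not a perfect cube.
  y = 1: RHS = 14 is not a perfect cube.
  y = -1: RHS = -22 is not a perfect cube.
  y = 2: RHS = 140 is not a perfect cube.
  y = -2: RHS = -148 is not a perfect cube.
  y = 3: RHS = 482 is not a perfect cube.
  y = -3: RHS = -490 is not a perfect cube.
Continuing the search up to |y| = 50 finds no solutions either.
No (x, y) in the scanned range satisfies the equation.

No integer solutions with |y| ≤ 50.


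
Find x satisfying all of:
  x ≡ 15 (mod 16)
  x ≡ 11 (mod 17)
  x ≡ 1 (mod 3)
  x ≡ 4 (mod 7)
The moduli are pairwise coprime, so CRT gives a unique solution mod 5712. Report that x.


Product of moduli M = 16 · 17 · 3 · 7 = 5712.
Merge one congruence at a time:
  Start: x ≡ 15 (mod 16).
  Combine with x ≡ 11 (mod 17); new modulus lcm = 272.
    Write x = 15 + 16·t and substitute into x ≡ 11 (mod 17): 16·t ≡ 11 − 15 = -4 (mod 17).
    Reduce coefficients mod 17: 16·t ≡ 13 (mod 17).
    The inverse of 16 mod 17 is 16 (since 16·16 = 256 = 15·17 + 1), so t ≡ 16·13 = 208 ≡ 4 (mod 17).
    Then x = 15 + 16·4 = 79, valid modulo lcm(16, 17) = 272: x ≡ 79 (mod 272).
  Combine with x ≡ 1 (mod 3); new modulus lcm = 816.
    Write x = 79 + 272·t and substitute into x ≡ 1 (mod 3): 272·t ≡ 1 − 79 = -78 (mod 3).
    Reduce coefficients mod 3: 2·t ≡ 0 (mod 3).
    The inverse of 2 mod 3 is 2 (since 2·2 = 4 = 1·3 + 1), so t ≡ 2·0 = 0 ≡ 0 (mod 3).
    Then x = 79 + 272·0 = 79, valid modulo lcm(272, 3) = 816: x ≡ 79 (mod 816).
  Combine with x ≡ 4 (mod 7); new modulus lcm = 5712.
    Write x = 79 + 816·t and substitute into x ≡ 4 (mod 7): 816·t ≡ 4 − 79 = -75 (mod 7).
    Reduce coefficients mod 7: 4·t ≡ 2 (mod 7).
    The inverse of 4 mod 7 is 2 (since 4·2 = 8 = 1·7 + 1), so t ≡ 2·2 = 4 ≡ 4 (mod 7).
    Then x = 79 + 816·4 = 3343, valid modulo lcm(816, 7) = 5712: x ≡ 3343 (mod 5712).
Verify against each original: 3343 mod 16 = 15, 3343 mod 17 = 11, 3343 mod 3 = 1, 3343 mod 7 = 4.

x ≡ 3343 (mod 5712).


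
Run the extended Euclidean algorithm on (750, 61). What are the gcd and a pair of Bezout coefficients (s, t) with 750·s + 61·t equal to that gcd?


Euclidean algorithm on (750, 61) — divide until remainder is 0:
  750 = 12 · 61 + 18
  61 = 3 · 18 + 7
  18 = 2 · 7 + 4
  7 = 1 · 4 + 3
  4 = 1 · 3 + 1
  3 = 3 · 1 + 0
gcd(750, 61) = 1.
Track Bezout coefficients alongside the remainders: start with r₀ = 750 = a·1 + b·0 (s = 1, t = 0) and r₁ = 61 = a·0 + b·1 (s = 0, t = 1); each new remainder r_{k+1} = r_{k-1} − q_k·r_k inherits s_{k+1} = s_{k-1} − q_k·s_k, t_{k+1} = t_{k-1} − q_k·t_k, so r_k = a·s_k + b·t_k at every step:
  q = 12: r = 18, s = 1 − 12·0 = 1, t = 0 − 12·1 = -12  (check: 750·1 + 61·(-12) = 18)
  q = 3: r = 7, s = 0 − 3·1 = -3, t = 1 − 3·(-12) = 37  (check: 750·(-3) + 61·37 = 7)
  q = 2: r = 4, s = 1 − 2·(-3) = 7, t = -12 − 2·37 = -86  (check: 750·7 + 61·(-86) = 4)
  q = 1: r = 3, s = -3 − 1·7 = -10, t = 37 − 1·(-86) = 123  (check: 750·(-10) + 61·123 = 3)
  q = 1: r = 1, s = 7 − 1·(-10) = 17, t = -86 − 1·123 = -209  (check: 750·17 + 61·(-209) = 1)
The row with r = 1 (the gcd) gives the Bezout coefficients s = 17, t = -209.
Result: 750 · (17) + 61 · (-209) = 1.

gcd(750, 61) = 1; s = 17, t = -209 (check: 750·17 + 61·(-209) = 1).


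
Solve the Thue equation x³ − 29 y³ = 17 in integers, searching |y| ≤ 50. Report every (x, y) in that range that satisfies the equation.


The equation is x³ - 29y³ = 17. For fixed y, x³ = 29·y³ + 17, so a solution requires the RHS to be a perfect cube.
Strategy: iterate y from -50 to 50, compute RHS = 29·y³ + 17, and check whether it is a (positive or negative) perfect cube.
Check small values of y:
  y = 0: RHS = 17 is not a perfect cube.
  y = 1: RHS = 46 is not a perfect cube.
  y = -1: RHS = -12 is not a perfect cube.
  y = 2: RHS = 249 is not a perfect cube.
  y = -2: RHS = -215 is not a perfect cube.
  y = 3: RHS = 800 is not a perfect cube.
  y = -3: RHS = -766 is not a perfect cube.
Continuing the search up to |y| = 50 finds no solutions either.
No (x, y) in the scanned range satisfies the equation.

No integer solutions with |y| ≤ 50.


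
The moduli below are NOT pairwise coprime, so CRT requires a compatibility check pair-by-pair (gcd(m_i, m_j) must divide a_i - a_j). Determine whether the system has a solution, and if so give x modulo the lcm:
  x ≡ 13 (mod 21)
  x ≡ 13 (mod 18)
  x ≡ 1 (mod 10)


Moduli 21, 18, 10 are not pairwise coprime, so CRT works modulo lcm(m_i) when all pairwise compatibility conditions hold.
Pairwise compatibility: gcd(m_i, m_j) must divide a_i - a_j for every pair.
Merge one congruence at a time:
  Start: x ≡ 13 (mod 21).
  Combine with x ≡ 13 (mod 18): gcd(21, 18) = 3; 13 - 13 = 0, which IS divisible by 3, so compatible.
    Write x = 13 + 21·t and substitute into x ≡ 13 (mod 18): 21·t ≡ 13 − 13 = 0 (mod 18).
    Divide the congruence (and modulus) by g = 3: 7·t ≡ 0 (mod 6).
    Reduce coefficients mod 6: 1·t ≡ 0 (mod 6).
    So t ≡ 0 (mod 6).
    Then x = 13 + 21·0 = 13, valid modulo lcm(21, 18) = 126: x ≡ 13 (mod 126).
  Combine with x ≡ 1 (mod 10): gcd(126, 10) = 2; 1 - 13 = -12, which IS divisible by 2, so compatible.
    Write x = 13 + 126·t and substitute into x ≡ 1 (mod 10): 126·t ≡ 1 − 13 = -12 (mod 10).
    Divide the congruence (and modulus) by g = 2: 63·t ≡ -6 (mod 5).
    Reduce coefficients mod 5: 3·t ≡ 4 (mod 5).
    The inverse of 3 mod 5 is 2 (since 3·2 = 6 = 1·5 + 1), so t ≡ 2·4 = 8 ≡ 3 (mod 5).
    Then x = 13 + 126·3 = 391, valid modulo lcm(126, 10) = 630: x ≡ 391 (mod 630).
Verify: 391 mod 21 = 13, 391 mod 18 = 13, 391 mod 10 = 1.

x ≡ 391 (mod 630).


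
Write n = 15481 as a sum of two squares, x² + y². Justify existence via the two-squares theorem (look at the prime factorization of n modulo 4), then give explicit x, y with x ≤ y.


Step 1: Factor n = 15481 = 113 · 137.
Step 2: Check the mod-4 condition on each prime factor: 113 ≡ 1 (mod 4), exponent 1; 137 ≡ 1 (mod 4), exponent 1.
All primes ≡ 3 (mod 4) appear to even exponent (or don't appear), so by the two-squares theorem n IS expressible as a sum of two squares.
Step 3: Build a representation. Here n = 113 · 137 is a product of primes ≡ 1 (mod 4). Each prime p ≡ 1 (mod 4) is itself a sum of two squares; find a² by testing p − a² for a perfect square:
  113: 113 − 1² = 112, 113 − 2² = 109, 113 − 3² = 104, 113 − 4² = 97, 113 − 5² = 88, 113 − 6² = 77, 113 − 7² = 64 = 8² ⇒ 113 = 7² + 8².
  137: 137 − 1² = 136, 137 − 2² = 133, 137 − 3² = 128, 137 − 4² = 121 = 11² ⇒ 137 = 4² + 11².
  Combine using the Brahmagupta–Fibonacci identity (a² + b²)(c² + d²) = (ac − bd)² + (ad + bc)² = (ac + bd)² + (ad − bc)²:
  113 · 137 = 15481: from (7² + 8²)(4² + 11²), take (7·4 − 8·11, 7·11 + 8·4) = (28 − 88, 77 + 32) = (-60, 109); dropping signs (only squares matter) gives (60, 109); check 60² + 109² = 3600 + 11881 = 15481 ✓.
Step 4: Order so x ≤ y and verify: 60² + 109² = 3600 + 11881 = 15481 = n. ✓

n = 15481 = 60² + 109² (one valid representation with x ≤ y).


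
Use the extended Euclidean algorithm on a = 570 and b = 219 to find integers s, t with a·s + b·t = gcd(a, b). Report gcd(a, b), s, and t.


Euclidean algorithm on (570, 219) — divide until remainder is 0:
  570 = 2 · 219 + 132
  219 = 1 · 132 + 87
  132 = 1 · 87 + 45
  87 = 1 · 45 + 42
  45 = 1 · 42 + 3
  42 = 14 · 3 + 0
gcd(570, 219) = 3.
Track Bezout coefficients alongside the remainders: start with r₀ = 570 = a·1 + b·0 (s = 1, t = 0) and r₁ = 219 = a·0 + b·1 (s = 0, t = 1); each new remainder r_{k+1} = r_{k-1} − q_k·r_k inherits s_{k+1} = s_{k-1} − q_k·s_k, t_{k+1} = t_{k-1} − q_k·t_k, so r_k = a·s_k + b·t_k at every step:
  q = 2: r = 132, s = 1 − 2·0 = 1, t = 0 − 2·1 = -2  (check: 570·1 + 219·(-2) = 132)
  q = 1: r = 87, s = 0 − 1·1 = -1, t = 1 − 1·(-2) = 3  (check: 570·(-1) + 219·3 = 87)
  q = 1: r = 45, s = 1 − 1·(-1) = 2, t = -2 − 1·3 = -5  (check: 570·2 + 219·(-5) = 45)
  q = 1: r = 42, s = -1 − 1·2 = -3, t = 3 − 1·(-5) = 8  (check: 570·(-3) + 219·8 = 42)
  q = 1: r = 3, s = 2 − 1·(-3) = 5, t = -5 − 1·8 = -13  (check: 570·5 + 219·(-13) = 3)
The row with r = 3 (the gcd) gives the Bezout coefficients s = 5, t = -13.
Result: 570 · (5) + 219 · (-13) = 3.

gcd(570, 219) = 3; s = 5, t = -13 (check: 570·5 + 219·(-13) = 3).


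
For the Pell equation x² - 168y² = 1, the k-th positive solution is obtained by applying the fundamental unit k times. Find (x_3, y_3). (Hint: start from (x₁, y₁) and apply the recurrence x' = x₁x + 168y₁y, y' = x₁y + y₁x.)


Step 1: Find the fundamental solution (x₁, y₁) of x² - 168y² = 1.
  Expand √168 as a continued fraction. a₀ = ⌊√168⌋ = 12; iterate m_{k+1} = d_k·a_k − m_k, d_{k+1} = (168 − m_{k+1}²)/d_k, a_{k+1} = ⌊(a₀ + m_{k+1})/d_{k+1}⌋ (starting m₀ = 0, d₀ = 1), with convergents p_k = a_k·p_{k-1} + p_{k-2}, q_k = a_k·q_{k-1} + q_{k-2} (p₋₁ = 1, q₋₁ = 0):
  k = 0: a₀ = 12; p₀/q₀ = 12/1; p₀² − 168·q₀² = 144 − 168 = -24.
  k = 1: m = 12, d = 24, a = ⌊(12 + 12)/24⌋ = 1; p/q = (1·12 + 1)/(1·1 + 0) = 13/1; p² − 168·q² = 169 − 168 = 1.
  The first convergent with p² − 168·q² = 1 gives the fundamental solution (x₁, y₁) = (13, 1).
Step 2: Apply the recurrence (x_{n+1}, y_{n+1}) = (x₁x_n + 168y₁y_n, x₁y_n + y₁x_n) repeatedly.
  From (x_1, y_1) = (13, 1): x_2 = 13·13 + 168·1·1 = 337; y_2 = 13·1 + 1·13 = 26.
  From (x_2, y_2) = (337, 26): x_3 = 13·337 + 168·1·26 = 8749; y_3 = 13·26 + 1·337 = 675.
Step 3: Verify x_3² - 168·y_3² = 76545001 - 76545000 = 1 (should be 1). ✓

(x_1, y_1) = (13, 1); (x_3, y_3) = (8749, 675).


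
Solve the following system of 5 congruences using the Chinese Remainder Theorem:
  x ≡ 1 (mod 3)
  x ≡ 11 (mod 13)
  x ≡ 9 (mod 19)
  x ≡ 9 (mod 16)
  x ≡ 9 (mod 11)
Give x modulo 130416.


Product of moduli M = 3 · 13 · 19 · 16 · 11 = 130416.
Merge one congruence at a time:
  Start: x ≡ 1 (mod 3).
  Combine with x ≡ 11 (mod 13); new modulus lcm = 39.
    Write x = 1 + 3·t and substitute into x ≡ 11 (mod 13): 3·t ≡ 11 − 1 = 10 (mod 13).
    The inverse of 3 mod 13 is 9 (since 3·9 = 27 = 2·13 + 1), so t ≡ 9·10 = 90 ≡ 12 (mod 13).
    Then x = 1 + 3·12 = 37, valid modulo lcm(3, 13) = 39: x ≡ 37 (mod 39).
  Combine with x ≡ 9 (mod 19); new modulus lcm = 741.
    Write x = 37 + 39·t and substitute into x ≡ 9 (mod 19): 39·t ≡ 9 − 37 = -28 (mod 19).
    Reduce coefficients mod 19: 1·t ≡ 10 (mod 19).
    So t ≡ 10 (mod 19).
    Then x = 37 + 39·10 = 427, valid modulo lcm(39, 19) = 741: x ≡ 427 (mod 741).
  Combine with x ≡ 9 (mod 16); new modulus lcm = 11856.
    Write x = 427 + 741·t and substitute into x ≡ 9 (mod 16): 741·t ≡ 9 − 427 = -418 (mod 16).
    Reduce coefficients mod 16: 5·t ≡ 14 (mod 16).
    The inverse of 5 mod 16 is 13 (since 5·13 = 65 = 4·16 + 1), so t ≡ 13·14 = 182 ≡ 6 (mod 16).
    Then x = 427 + 741·6 = 4873, valid modulo lcm(741, 16) = 11856: x ≡ 4873 (mod 11856).
  Combine with x ≡ 9 (mod 11); new modulus lcm = 130416.
    Write x = 4873 + 11856·t and substitute into x ≡ 9 (mod 11): 11856·t ≡ 9 − 4873 = -4864 (mod 11).
    Reduce coefficients mod 11: 9·t ≡ 9 (mod 11).
    The inverse of 9 mod 11 is 5 (since 9·5 = 45 = 4·11 + 1), so t ≡ 5·9 = 45 ≡ 1 (mod 11).
    Then x = 4873 + 11856·1 = 16729, valid modulo lcm(11856, 11) = 130416: x ≡ 16729 (mod 130416).
Verify against each original: 16729 mod 3 = 1, 16729 mod 13 = 11, 16729 mod 19 = 9, 16729 mod 16 = 9, 16729 mod 11 = 9.

x ≡ 16729 (mod 130416).


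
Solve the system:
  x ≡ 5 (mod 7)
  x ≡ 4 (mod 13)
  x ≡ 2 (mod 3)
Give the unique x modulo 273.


Moduli 7, 13, 3 are pairwise coprime; by CRT there is a unique solution modulo M = 7 · 13 · 3 = 273.
Solve pairwise, accumulating the modulus:
  Start with x ≡ 5 (mod 7).
  Combine with x ≡ 4 (mod 13): since gcd(7, 13) = 1, we get a unique residue mod 91.
    Write x = 5 + 7·t and substitute into x ≡ 4 (mod 13): 7·t ≡ 4 − 5 = -1 (mod 13).
    Reduce coefficients mod 13: 7·t ≡ 12 (mod 13).
    The inverse of 7 mod 13 is 2 (since 7·2 = 14 = 1·13 + 1), so t ≡ 2·12 = 24 ≡ 11 (mod 13).
    Then x = 5 + 7·11 = 82, valid modulo lcm(7, 13) = 91: x ≡ 82 (mod 91).
  Combine with x ≡ 2 (mod 3): since gcd(91, 3) = 1, we get a unique residue mod 273.
    Write x = 82 + 91·t and substitute into x ≡ 2 (mod 3): 91·t ≡ 2 − 82 = -80 (mod 3).
    Reduce coefficients mod 3: 1·t ≡ 1 (mod 3).
    So t ≡ 1 (mod 3).
    Then x = 82 + 91·1 = 173, valid modulo lcm(91, 3) = 273: x ≡ 173 (mod 273).
Verify: 173 mod 7 = 5 ✓, 173 mod 13 = 4 ✓, 173 mod 3 = 2 ✓.

x ≡ 173 (mod 273).


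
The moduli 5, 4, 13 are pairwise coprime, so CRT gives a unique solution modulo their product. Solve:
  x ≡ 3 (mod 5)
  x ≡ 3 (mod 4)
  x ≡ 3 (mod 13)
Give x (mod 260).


Moduli 5, 4, 13 are pairwise coprime; by CRT there is a unique solution modulo M = 5 · 4 · 13 = 260.
Solve pairwise, accumulating the modulus:
  Start with x ≡ 3 (mod 5).
  Combine with x ≡ 3 (mod 4): since gcd(5, 4) = 1, we get a unique residue mod 20.
    Write x = 3 + 5·t and substitute into x ≡ 3 (mod 4): 5·t ≡ 3 − 3 = 0 (mod 4).
    Reduce coefficients mod 4: 1·t ≡ 0 (mod 4).
    So t ≡ 0 (mod 4).
    Then x = 3 + 5·0 = 3, valid modulo lcm(5, 4) = 20: x ≡ 3 (mod 20).
  Combine with x ≡ 3 (mod 13): since gcd(20, 13) = 1, we get a unique residue mod 260.
    Write x = 3 + 20·t and substitute into x ≡ 3 (mod 13): 20·t ≡ 3 − 3 = 0 (mod 13).
    Reduce coefficients mod 13: 7·t ≡ 0 (mod 13).
    The inverse of 7 mod 13 is 2 (since 7·2 = 14 = 1·13 + 1), so t ≡ 2·0 = 0 ≡ 0 (mod 13).
    Then x = 3 + 20·0 = 3, valid modulo lcm(20, 13) = 260: x ≡ 3 (mod 260).
Verify: 3 mod 5 = 3 ✓, 3 mod 4 = 3 ✓, 3 mod 13 = 3 ✓.

x ≡ 3 (mod 260).


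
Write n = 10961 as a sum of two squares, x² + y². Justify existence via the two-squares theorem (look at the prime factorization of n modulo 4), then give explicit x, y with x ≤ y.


Step 1: Factor n = 10961 = 97 · 113.
Step 2: Check the mod-4 condition on each prime factor: 97 ≡ 1 (mod 4), exponent 1; 113 ≡ 1 (mod 4), exponent 1.
All primes ≡ 3 (mod 4) appear to even exponent (or don't appear), so by the two-squares theorem n IS expressible as a sum of two squares.
Step 3: Build a representation. Here n = 97 · 113 is a product of primes ≡ 1 (mod 4). Each prime p ≡ 1 (mod 4) is itself a sum of two squares; find a² by testing p − a² for a perfect square:
  97: 97 − 1² = 96, 97 − 2² = 93, 97 − 3² = 88, 97 − 4² = 81 = 9² ⇒ 97 = 4² + 9².
  113: 113 − 1² = 112, 113 − 2² = 109, 113 − 3² = 104, 113 − 4² = 97, 113 − 5² = 88, 113 − 6² = 77, 113 − 7² = 64 = 8² ⇒ 113 = 7² + 8².
  Combine using the Brahmagupta–Fibonacci identity (a² + b²)(c² + d²) = (ac − bd)² + (ad + bc)² = (ac + bd)² + (ad − bc)²:
  97 · 113 = 10961: from (4² + 9²)(7² + 8²), take (4·7 − 9·8, 4·8 + 9·7) = (28 − 72, 32 + 63) = (-44, 95); dropping signs (only squares matter) gives (44, 95); check 44² + 95² = 1936 + 9025 = 10961 ✓.
Step 4: Order so x ≤ y and verify: 44² + 95² = 1936 + 9025 = 10961 = n. ✓

n = 10961 = 44² + 95² (one valid representation with x ≤ y).


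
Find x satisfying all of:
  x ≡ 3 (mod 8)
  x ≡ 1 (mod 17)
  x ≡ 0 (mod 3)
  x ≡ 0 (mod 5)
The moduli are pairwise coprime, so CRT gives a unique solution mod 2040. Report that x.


Product of moduli M = 8 · 17 · 3 · 5 = 2040.
Merge one congruence at a time:
  Start: x ≡ 3 (mod 8).
  Combine with x ≡ 1 (mod 17); new modulus lcm = 136.
    Write x = 3 + 8·t and substitute into x ≡ 1 (mod 17): 8·t ≡ 1 − 3 = -2 (mod 17).
    Reduce coefficients mod 17: 8·t ≡ 15 (mod 17).
    The inverse of 8 mod 17 is 15 (since 8·15 = 120 = 7·17 + 1), so t ≡ 15·15 = 225 ≡ 4 (mod 17).
    Then x = 3 + 8·4 = 35, valid modulo lcm(8, 17) = 136: x ≡ 35 (mod 136).
  Combine with x ≡ 0 (mod 3); new modulus lcm = 408.
    Write x = 35 + 136·t and substitute into x ≡ 0 (mod 3): 136·t ≡ 0 − 35 = -35 (mod 3).
    Reduce coefficients mod 3: 1·t ≡ 1 (mod 3).
    So t ≡ 1 (mod 3).
    Then x = 35 + 136·1 = 171, valid modulo lcm(136, 3) = 408: x ≡ 171 (mod 408).
  Combine with x ≡ 0 (mod 5); new modulus lcm = 2040.
    Write x = 171 + 408·t and substitute into x ≡ 0 (mod 5): 408·t ≡ 0 − 171 = -171 (mod 5).
    Reduce coefficients mod 5: 3·t ≡ 4 (mod 5).
    The inverse of 3 mod 5 is 2 (since 3·2 = 6 = 1·5 + 1), so t ≡ 2·4 = 8 ≡ 3 (mod 5).
    Then x = 171 + 408·3 = 1395, valid modulo lcm(408, 5) = 2040: x ≡ 1395 (mod 2040).
Verify against each original: 1395 mod 8 = 3, 1395 mod 17 = 1, 1395 mod 3 = 0, 1395 mod 5 = 0.

x ≡ 1395 (mod 2040).


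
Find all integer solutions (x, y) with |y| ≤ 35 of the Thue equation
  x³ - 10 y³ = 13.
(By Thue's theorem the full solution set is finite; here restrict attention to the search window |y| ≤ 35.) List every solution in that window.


The equation is x³ - 10y³ = 13. For fixed y, x³ = 10·y³ + 13, so a solution requires the RHS to be a perfect cube.
Strategy: iterate y from -35 to 35, compute RHS = 10·y³ + 13, and check whether it is a (positive or negative) perfect cube.
Check small values of y:
  y = 0: RHS = 13 is not a perfect cube.
  y = 1: RHS = 23 is not a perfect cube.
  y = -1: RHS = 3 is not a perfect cube.
  y = 2: RHS = 93 is not a perfect cube.
  y = -2: RHS = -67 is not a perfect cube.
  y = 3: RHS = 283 is not a perfect cube.
  y = -3: RHS = -257 is not a perfect cube.
Continuing the search up to |y| = 35 finds no solutions either.
No (x, y) in the scanned range satisfies the equation.

No integer solutions with |y| ≤ 35.


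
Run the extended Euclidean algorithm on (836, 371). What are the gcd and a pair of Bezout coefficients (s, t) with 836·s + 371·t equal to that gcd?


Euclidean algorithm on (836, 371) — divide until remainder is 0:
  836 = 2 · 371 + 94
  371 = 3 · 94 + 89
  94 = 1 · 89 + 5
  89 = 17 · 5 + 4
  5 = 1 · 4 + 1
  4 = 4 · 1 + 0
gcd(836, 371) = 1.
Track Bezout coefficients alongside the remainders: start with r₀ = 836 = a·1 + b·0 (s = 1, t = 0) and r₁ = 371 = a·0 + b·1 (s = 0, t = 1); each new remainder r_{k+1} = r_{k-1} − q_k·r_k inherits s_{k+1} = s_{k-1} − q_k·s_k, t_{k+1} = t_{k-1} − q_k·t_k, so r_k = a·s_k + b·t_k at every step:
  q = 2: r = 94, s = 1 − 2·0 = 1, t = 0 − 2·1 = -2  (check: 836·1 + 371·(-2) = 94)
  q = 3: r = 89, s = 0 − 3·1 = -3, t = 1 − 3·(-2) = 7  (check: 836·(-3) + 371·7 = 89)
  q = 1: r = 5, s = 1 − 1·(-3) = 4, t = -2 − 1·7 = -9  (check: 836·4 + 371·(-9) = 5)
  q = 17: r = 4, s = -3 − 17·4 = -71, t = 7 − 17·(-9) = 160  (check: 836·(-71) + 371·160 = 4)
  q = 1: r = 1, s = 4 − 1·(-71) = 75, t = -9 − 1·160 = -169  (check: 836·75 + 371·(-169) = 1)
The row with r = 1 (the gcd) gives the Bezout coefficients s = 75, t = -169.
Result: 836 · (75) + 371 · (-169) = 1.

gcd(836, 371) = 1; s = 75, t = -169 (check: 836·75 + 371·(-169) = 1).


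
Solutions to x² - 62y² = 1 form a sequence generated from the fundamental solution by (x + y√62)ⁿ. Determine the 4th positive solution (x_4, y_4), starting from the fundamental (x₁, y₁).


Step 1: Find the fundamental solution (x₁, y₁) of x² - 62y² = 1.
  Expand √62 as a continued fraction. a₀ = ⌊√62⌋ = 7; iterate m_{k+1} = d_k·a_k − m_k, d_{k+1} = (62 − m_{k+1}²)/d_k, a_{k+1} = ⌊(a₀ + m_{k+1})/d_{k+1}⌋ (starting m₀ = 0, d₀ = 1), with convergents p_k = a_k·p_{k-1} + p_{k-2}, q_k = a_k·q_{k-1} + q_{k-2} (p₋₁ = 1, q₋₁ = 0):
  k = 0: a₀ = 7; p₀/q₀ = 7/1; p₀² − 62·q₀² = 49 − 62 = -13.
  k = 1: m = 7, d = 13, a = ⌊(7 + 7)/13⌋ = 1; p/q = (1·7 + 1)/(1·1 + 0) = 8/1; p² − 62·q² = 64 − 62 = 2.
  k = 2: m = 6, d = 2, a = ⌊(7 + 6)/2⌋ = 6; p/q = (6·8 + 7)/(6·1 + 1) = 55/7; p² − 62·q² = 3025 − 3038 = -13.
  k = 3: m = 6, d = 13, a = ⌊(7 + 6)/13⌋ = 1; p/q = (1·55 + 8)/(1·7 + 1) = 63/8; p² − 62·q² = 3969 − 3968 = 1.
  The first convergent with p² − 62·q² = 1 gives the fundamental solution (x₁, y₁) = (63, 8).
Step 2: Apply the recurrence (x_{n+1}, y_{n+1}) = (x₁x_n + 62y₁y_n, x₁y_n + y₁x_n) repeatedly.
  From (x_1, y_1) = (63, 8): x_2 = 63·63 + 62·8·8 = 7937; y_2 = 63·8 + 8·63 = 1008.
  From (x_2, y_2) = (7937, 1008): x_3 = 63·7937 + 62·8·1008 = 999999; y_3 = 63·1008 + 8·7937 = 127000.
  From (x_3, y_3) = (999999, 127000): x_4 = 63·999999 + 62·8·127000 = 125991937; y_4 = 63·127000 + 8·999999 = 16000992.
Step 3: Verify x_4² - 62·y_4² = 15873968189011969 - 15873968189011968 = 1 (should be 1). ✓

(x_1, y_1) = (63, 8); (x_4, y_4) = (125991937, 16000992).
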